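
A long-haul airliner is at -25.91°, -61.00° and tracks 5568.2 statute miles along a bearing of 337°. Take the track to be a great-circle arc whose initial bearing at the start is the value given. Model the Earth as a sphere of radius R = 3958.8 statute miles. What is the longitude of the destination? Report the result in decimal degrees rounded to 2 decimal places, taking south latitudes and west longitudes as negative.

longitude -96.33°

Central angle δ = d/R = 1.406537 rad.
With φ₁ = -25.91° = -0.452215 rad and θ = 337° = 5.881760 rad:
Destination latitude: φ₂ = arcsin( sin φ₁ cos δ + cos φ₁ sin δ cos θ ) = arcsin(0.745380) = 48.19°.
Then Δλ = atan2(-0.346725, 0.489222) = -0.616559 rad, from sin θ sin δ cos φ₁ over cos δ − sin φ₁ sin φ₂.
λ₂ = -61.00° + -35.33° = -96.33°.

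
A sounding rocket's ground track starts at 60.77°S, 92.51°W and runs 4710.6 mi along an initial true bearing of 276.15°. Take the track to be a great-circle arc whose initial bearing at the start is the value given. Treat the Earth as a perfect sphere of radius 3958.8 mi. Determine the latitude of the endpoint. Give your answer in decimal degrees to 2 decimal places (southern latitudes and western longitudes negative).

δ = 4710.6/3958.8 = 1.189906 rad (68.1766°).
Converting: φ₁ = -1.060637 rad, θ = 4.819727 rad.
Applying the spherical law of cosines for sides, sin φ₂ = sin φ₁ cos δ + cos φ₁ sin δ cos θ = -0.275846, so φ₂ = -16.01°.
For the longitude increment, Δλ = atan2( sin θ sin δ cos φ₁, cos δ − sin φ₁ sin φ₂ ) = atan2(-0.450712, 0.131025) = -73.79°.
λ₂ = -92.51° + -73.79° = -166.30°.

latitude -16.01°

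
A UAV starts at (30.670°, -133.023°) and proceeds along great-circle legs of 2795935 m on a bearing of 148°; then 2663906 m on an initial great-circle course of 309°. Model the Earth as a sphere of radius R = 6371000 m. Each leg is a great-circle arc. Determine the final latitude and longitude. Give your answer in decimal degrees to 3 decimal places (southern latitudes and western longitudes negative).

Apply the spherical direct solution leg by leg, carrying full precision between legs.
Leg 1: from (30.670°, -133.023°), δ = 2795935/6371000 = 0.438853 rad, θ = 148° → φ = 8.733°, λ = -119.855°.
Leg 2: from (8.733°, -119.855°), δ = 2663906/6371000 = 0.418130 rad, θ = 309° → φ = 23.037°, λ = -139.909°.

latitude 23.037°, longitude -139.909°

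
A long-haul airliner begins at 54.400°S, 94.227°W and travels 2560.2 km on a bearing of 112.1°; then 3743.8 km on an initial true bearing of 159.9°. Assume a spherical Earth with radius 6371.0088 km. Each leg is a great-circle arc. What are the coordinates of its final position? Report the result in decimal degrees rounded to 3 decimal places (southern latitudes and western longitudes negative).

latitude -78.921°, longitude 29.341°

Apply the spherical direct solution leg by leg, carrying full precision between legs.
Leg 1: from (-54.400°, -94.227°), δ = 2560.2/6371.0088 = 0.401852 rad, θ = 112.1° → φ = -56.511°, λ = -53.174°.
Leg 2: from (-56.511°, -53.174°), δ = 3743.8/6371.0088 = 0.587631 rad, θ = 159.9° → φ = -78.921°, λ = 29.341°.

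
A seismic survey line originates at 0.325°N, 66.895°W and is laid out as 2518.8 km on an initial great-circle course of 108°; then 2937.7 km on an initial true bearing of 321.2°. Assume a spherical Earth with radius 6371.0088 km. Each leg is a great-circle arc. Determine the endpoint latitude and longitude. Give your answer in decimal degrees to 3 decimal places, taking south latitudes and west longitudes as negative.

latitude 14.041°, longitude -61.962°

Apply the spherical direct solution leg by leg, carrying full precision between legs.
Leg 1: from (0.325°, -66.895°), δ = 2518.8/6371.0088 = 0.395353 rad, θ = 108° → φ = -6.533°, λ = -45.261°.
Leg 2: from (-6.533°, -45.261°), δ = 2937.7/6371.0088 = 0.461104 rad, θ = 321.2° → φ = 14.041°, λ = -61.962°.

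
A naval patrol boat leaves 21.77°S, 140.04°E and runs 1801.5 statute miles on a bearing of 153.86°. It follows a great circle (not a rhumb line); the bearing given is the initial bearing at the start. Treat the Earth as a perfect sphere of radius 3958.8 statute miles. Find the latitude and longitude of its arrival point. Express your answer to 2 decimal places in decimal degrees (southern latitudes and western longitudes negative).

δ = 1801.5/3958.8 = 0.455062 rad (26.0731°).
Start latitude φ₁ = -0.379958 rad; initial bearing θ = 2.685364 rad.
Destination latitude: φ₂ = arcsin( sin φ₁ cos δ + cos φ₁ sin δ cos θ ) = arcsin(-0.699562) = -44.39°.
Then Δλ = atan2(0.179827, 0.638779) = 0.274414 rad, from sin θ sin δ cos φ₁ over cos δ − sin φ₁ sin φ₂.
Hence λ₂ = 140.04° + 15.72° = 155.76°.

latitude -44.39°, longitude 155.76°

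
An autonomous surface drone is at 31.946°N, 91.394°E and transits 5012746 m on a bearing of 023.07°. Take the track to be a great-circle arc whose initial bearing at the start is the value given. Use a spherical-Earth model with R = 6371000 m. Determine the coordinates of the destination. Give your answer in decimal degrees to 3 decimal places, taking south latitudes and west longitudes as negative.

latitude 67.884°, longitude 138.871°

Central angle δ = d/R = 0.786807 rad.
With φ₁ = 31.946° = 0.557563 rad and θ = 23.07° = 0.402647 rad:
Applying the spherical law of cosines for sides, sin φ₂ = sin φ₁ cos δ + cos φ₁ sin δ cos θ = 0.926422, so φ₂ = 67.884°.
For the longitude increment, Δλ = atan2( sin θ sin δ cos φ₁, cos δ − sin φ₁ sin φ₂ ) = atan2(0.235449, 0.215922) = 47.477°.
Hence λ₂ = 91.394° + 47.477° = 138.871°.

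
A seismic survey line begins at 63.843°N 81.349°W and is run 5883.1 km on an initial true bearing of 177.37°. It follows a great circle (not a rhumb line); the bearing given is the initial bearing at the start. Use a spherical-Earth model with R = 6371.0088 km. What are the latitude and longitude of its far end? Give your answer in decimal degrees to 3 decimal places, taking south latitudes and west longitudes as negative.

latitude 10.957°, longitude -79.212°

The arc subtends δ = 5883.1/6371.0088 = 0.923417 rad at the centre.
Converting: φ₁ = 1.114271 rad, θ = 3.095690 rad.
Destination latitude: φ₂ = arcsin( sin φ₁ cos δ + cos φ₁ sin δ cos θ ) = arcsin(0.190067) = 10.957°.
Δλ = atan2( sin θ sin δ cos φ₁ , cos δ − sin φ₁ sin φ₂ ) = atan2(0.016135, 0.432496) = 0.037290 rad = 2.137°.
Hence λ₂ = -81.349° + 2.137° = -79.212°.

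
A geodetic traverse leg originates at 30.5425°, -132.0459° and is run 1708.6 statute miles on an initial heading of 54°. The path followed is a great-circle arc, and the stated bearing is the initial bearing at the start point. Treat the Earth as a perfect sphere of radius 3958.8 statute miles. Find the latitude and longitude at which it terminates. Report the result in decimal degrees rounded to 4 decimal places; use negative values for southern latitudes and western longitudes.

latitude 42.3257°, longitude -104.8038°

The arc subtends δ = 1708.6/3958.8 = 0.431595 rad at the centre.
With φ₁ = 30.5425° = 0.533067 rad and θ = 54° = 0.942478 rad:
Destination latitude: φ₂ = arcsin( sin φ₁ cos δ + cos φ₁ sin δ cos θ ) = arcsin(0.673344) = 42.3257°.
For the longitude increment, Δλ = atan2( sin θ sin δ cos φ₁, cos δ − sin φ₁ sin φ₂ ) = atan2(0.291472, 0.566121) = 27.2421°.
λ₂ = λ₁ + Δλ = -104.8038°.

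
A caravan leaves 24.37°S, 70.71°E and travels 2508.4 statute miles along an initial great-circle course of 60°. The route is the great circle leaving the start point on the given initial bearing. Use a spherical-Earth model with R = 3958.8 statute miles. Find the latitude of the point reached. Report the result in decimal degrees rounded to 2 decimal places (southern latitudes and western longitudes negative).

latitude -3.60°

Angular distance δ = d/R = 2508.4 / 3958.8 = 0.633626 rad.
With φ₁ = -24.37° = -0.425337 rad and θ = 60° = 1.047198 rad:
Applying the spherical law of cosines for sides, sin φ₂ = sin φ₁ cos δ + cos φ₁ sin δ cos θ = -0.062872, so φ₂ = -3.60°.
For the longitude increment, Δλ = atan2( sin θ sin δ cos φ₁, cos δ − sin φ₁ sin φ₂ ) = atan2(0.467063, 0.779943) = 30.91°.
λ₂ = 70.71° + 30.91° = 101.62°.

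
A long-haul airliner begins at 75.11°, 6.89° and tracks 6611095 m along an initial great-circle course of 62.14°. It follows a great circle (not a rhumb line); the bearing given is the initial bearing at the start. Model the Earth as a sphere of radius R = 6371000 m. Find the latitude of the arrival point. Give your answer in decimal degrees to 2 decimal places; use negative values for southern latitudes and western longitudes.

latitude 36.48°

δ = 6611095/6371000 = 1.037686 rad (59.4550°).
With φ₁ = 75.11° = 1.310917 rad and θ = 62.14° = 1.084548 rad:
Applying the spherical law of cosines for sides, sin φ₂ = sin φ₁ cos δ + cos φ₁ sin δ cos θ = 0.594568, so φ₂ = 36.48°.
Then Δλ = atan2(0.195654, -0.066388) = 1.897920 rad, from sin θ sin δ cos φ₁ over cos δ − sin φ₁ sin φ₂.
Hence λ₂ = 6.89° + 108.74° = 115.63°.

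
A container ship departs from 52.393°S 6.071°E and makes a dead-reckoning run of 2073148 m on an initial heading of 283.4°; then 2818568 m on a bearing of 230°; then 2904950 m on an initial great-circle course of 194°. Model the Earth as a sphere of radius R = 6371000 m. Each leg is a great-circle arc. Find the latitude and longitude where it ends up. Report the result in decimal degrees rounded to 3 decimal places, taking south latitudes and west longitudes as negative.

Apply the spherical direct solution leg by leg, carrying full precision between legs.
Leg 1: from (-52.393°, 6.071°), δ = 2073148/6371000 = 0.325404 rad, θ = 283.4° → φ = -44.864°, λ = -19.954°.
Leg 2: from (-44.864°, -19.954°), δ = 2818568/6371000 = 0.442406 rad, θ = 230° → φ = -56.363°, λ = -56.257°.
Leg 3: from (-56.363°, -56.257°), δ = 2904950/6371000 = 0.455965 rad, θ = 194° → φ = -79.792°, λ = -93.204°.

latitude -79.792°, longitude -93.204°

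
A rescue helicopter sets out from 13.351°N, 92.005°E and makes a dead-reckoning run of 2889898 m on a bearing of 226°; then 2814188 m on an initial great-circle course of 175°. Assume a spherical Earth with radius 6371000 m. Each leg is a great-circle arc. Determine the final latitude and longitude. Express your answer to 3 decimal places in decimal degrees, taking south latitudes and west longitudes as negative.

Apply the spherical direct solution leg by leg, carrying full precision between legs.
Leg 1: from (13.351°, 92.005°), δ = 2889898/6371000 = 0.453602 rad, θ = 226° → φ = -5.084°, λ = 73.556°.
Leg 2: from (-5.084°, 73.556°), δ = 2814188/6371000 = 0.441718 rad, θ = 175° → φ = -30.285°, λ = 76.029°.

latitude -30.285°, longitude 76.029°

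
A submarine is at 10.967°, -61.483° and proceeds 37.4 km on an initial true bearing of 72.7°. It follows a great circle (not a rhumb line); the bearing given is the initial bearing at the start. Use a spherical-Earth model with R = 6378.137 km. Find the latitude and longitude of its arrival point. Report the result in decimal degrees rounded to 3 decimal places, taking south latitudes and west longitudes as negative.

Central angle δ = d/R = 0.005864 rad.
With φ₁ = 10.967° = 0.191410 rad and θ = 72.7° = 1.268854 rad:
Applying the spherical law of cosines for sides, sin φ₂ = sin φ₁ cos δ + cos φ₁ sin δ cos θ = 0.191952, so φ₂ = 11.067°.
Δλ = atan2( sin θ sin δ cos φ₁ , cos δ − sin φ₁ sin φ₂ ) = atan2(0.005496, 0.963465) = 0.005705 rad = 0.327°.
Hence λ₂ = -61.483° + 0.327° = -61.156°.

latitude 11.067°, longitude -61.156°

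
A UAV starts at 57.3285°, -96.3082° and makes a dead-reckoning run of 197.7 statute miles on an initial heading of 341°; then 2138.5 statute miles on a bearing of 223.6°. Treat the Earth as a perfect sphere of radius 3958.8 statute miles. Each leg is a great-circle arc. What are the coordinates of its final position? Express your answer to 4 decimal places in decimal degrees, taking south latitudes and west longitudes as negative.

latitude 33.8327°, longitude -123.4475°

Apply the spherical direct solution leg by leg, carrying full precision between legs.
Leg 1: from (57.3285°, -96.3082°), δ = 197.7/3958.8 = 0.049939 rad, θ = 341° → φ = 60.0210°, λ = -98.1720°.
Leg 2: from (60.0210°, -98.1720°), δ = 2138.5/3958.8 = 0.540189 rad, θ = 223.6° → φ = 33.8327°, λ = -123.4475°.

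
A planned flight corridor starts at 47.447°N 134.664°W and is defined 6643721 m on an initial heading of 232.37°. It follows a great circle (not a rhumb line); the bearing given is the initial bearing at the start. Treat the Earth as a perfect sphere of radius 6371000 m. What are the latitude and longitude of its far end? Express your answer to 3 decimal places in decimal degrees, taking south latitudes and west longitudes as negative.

The arc subtends δ = 6643721/6371000 = 1.042807 rad at the centre.
Start latitude φ₁ = 0.828106 rad; initial bearing θ = 4.055622 rad.
Applying the spherical law of cosines for sides, sin φ₂ = sin φ₁ cos δ + cos φ₁ sin δ cos θ = 0.014448, so φ₂ = 0.828°.
Δλ = atan2( sin θ sin δ cos φ₁ , cos δ − sin φ₁ sin φ₂ ) = atan2(-0.462652, 0.493155) = -0.753496 rad = -43.172°.
λ₂ = -134.664° + -43.172° = -177.836°.

latitude 0.828°, longitude -177.836°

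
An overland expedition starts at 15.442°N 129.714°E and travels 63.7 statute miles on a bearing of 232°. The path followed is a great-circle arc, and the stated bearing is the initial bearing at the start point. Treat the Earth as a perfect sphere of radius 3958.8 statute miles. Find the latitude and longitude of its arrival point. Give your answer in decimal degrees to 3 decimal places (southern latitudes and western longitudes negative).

latitude 14.873°, longitude 128.962°

Angular distance δ = d/R = 63.7 / 3958.8 = 0.016091 rad.
Converting: φ₁ = 0.269514 rad, θ = 4.049164 rad.
Destination latitude: φ₂ = arcsin( sin φ₁ cos δ + cos φ₁ sin δ cos θ ) = arcsin(0.256680) = 14.873°.
Then Δλ = atan2(-0.012221, 0.931526) = -0.013119 rad, from sin θ sin δ cos φ₁ over cos δ − sin φ₁ sin φ₂.
Hence λ₂ = 129.714° + -0.752° = 128.962°.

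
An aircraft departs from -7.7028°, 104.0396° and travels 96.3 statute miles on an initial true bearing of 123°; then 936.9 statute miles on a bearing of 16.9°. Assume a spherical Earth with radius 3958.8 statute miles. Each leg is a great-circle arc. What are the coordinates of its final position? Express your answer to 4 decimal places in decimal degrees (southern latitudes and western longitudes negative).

latitude 4.5237°, longitude 109.1417°

Apply the spherical direct solution leg by leg, carrying full precision between legs.
Leg 1: from (-7.7028°, 104.0396°), δ = 96.3/3958.8 = 0.024326 rad, θ = 123° → φ = -8.4602°, λ = 105.2213°.
Leg 2: from (-8.4602°, 105.2213°), δ = 936.9/3958.8 = 0.236663 rad, θ = 16.9° → φ = 4.5237°, λ = 109.1417°.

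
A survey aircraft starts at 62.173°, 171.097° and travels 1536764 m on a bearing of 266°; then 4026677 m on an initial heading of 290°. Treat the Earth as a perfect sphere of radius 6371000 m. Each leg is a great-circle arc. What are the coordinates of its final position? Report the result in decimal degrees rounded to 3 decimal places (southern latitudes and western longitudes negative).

Apply the spherical direct solution leg by leg, carrying full precision between legs.
Leg 1: from (62.173°, 171.097°), δ = 1536764/6371000 = 0.241212 rad, θ = 266° → φ = 58.318°, λ = 144.114°.
Leg 2: from (58.318°, 144.114°), δ = 4026677/6371000 = 0.632032 rad, θ = 290° → φ = 52.440°, λ = 78.511°.

latitude 52.440°, longitude 78.511°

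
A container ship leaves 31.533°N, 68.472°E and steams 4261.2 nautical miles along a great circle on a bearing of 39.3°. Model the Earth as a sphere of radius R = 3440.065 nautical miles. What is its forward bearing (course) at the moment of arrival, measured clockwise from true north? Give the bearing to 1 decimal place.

final bearing 117.4°

Angular distance δ = d/R = 4261.2 / 3440.065 = 1.238698 rad.
With φ₁ = 31.533° = 0.550355 rad and θ = 39.3° = 0.685914 rad:
Destination latitude: φ₂ = arcsin( sin φ₁ cos δ + cos φ₁ sin δ cos θ ) = arcsin(0.794044) = 52.565°.
Then Δλ = atan2(0.510358, -0.089249) = 1.743921 rad, from sin θ sin δ cos φ₁ over cos δ − sin φ₁ sin φ₂.
λ₂ = λ₁ + Δλ = 168.391°.
The forward bearing on arrival equals the back-azimuth from the destination plus 180°.
Back-azimuth from P₂ (52.6°, 168.4°) to P₁ (31.5°, 68.5°), with Δλ' = λ₁ − λ₂ = -99.9°: atan2( sin Δλ' cos φ₁ , cos φ₂ sin φ₁ − sin φ₂ cos φ₁ cos Δλ' ) = 297.4°.
Final bearing = (297.4° + 180°) mod 360° = 117.4°.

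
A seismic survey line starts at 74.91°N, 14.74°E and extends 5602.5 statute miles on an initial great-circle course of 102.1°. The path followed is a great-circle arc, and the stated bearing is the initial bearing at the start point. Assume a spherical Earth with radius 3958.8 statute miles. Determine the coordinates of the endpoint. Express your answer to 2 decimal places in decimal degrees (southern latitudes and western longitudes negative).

latitude 5.49°, longitude 90.77°

Central angle δ = d/R = 1.415202 rad.
Start latitude φ₁ = 1.307426 rad; initial bearing θ = 1.781981 rad.
sin φ₂ = sin φ₁ cos δ + cos φ₁ sin δ cos θ = (0.965518)(0.154968) + (0.260336)(0.987920)(-0.209619) = 0.095712
φ₂ = asin(0.095712) = 0.095859 rad = 5.49°.
Δλ = atan2( sin θ sin δ cos φ₁ , cos δ − sin φ₁ sin φ₂ ) = atan2(0.251477, 0.062556) = 1.326991 rad = 76.03°.
λ₂ = 14.74° + 76.03° = 90.77°.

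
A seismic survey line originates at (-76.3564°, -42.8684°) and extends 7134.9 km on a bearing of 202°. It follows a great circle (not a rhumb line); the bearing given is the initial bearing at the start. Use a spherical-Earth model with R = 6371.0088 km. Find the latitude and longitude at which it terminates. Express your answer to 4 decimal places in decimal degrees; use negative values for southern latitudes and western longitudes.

latitude -38.3397°, longitude 162.5909°

Central angle δ = d/R = 1.119901 rad.
With φ₁ = -76.3564° = -1.332671 rad and θ = 202° = 3.525565 rad:
sin φ₂ = sin φ₁ cos δ + cos φ₁ sin δ cos θ = (-0.971782)(0.435771) + (0.235882)(0.900057)(-0.927184) = -0.620322
φ₂ = asin(-0.620322) = -0.669154 rad = -38.3397°.
For the longitude increment, Δλ = atan2( sin θ sin δ cos φ₁, cos δ − sin φ₁ sin φ₂ ) = atan2(-0.079532, -0.167047) = -154.5407°.
λ₂ = -42.8684° + -154.5407° = -197.4091°, normalized to (−180°, 180°] → 162.5909°.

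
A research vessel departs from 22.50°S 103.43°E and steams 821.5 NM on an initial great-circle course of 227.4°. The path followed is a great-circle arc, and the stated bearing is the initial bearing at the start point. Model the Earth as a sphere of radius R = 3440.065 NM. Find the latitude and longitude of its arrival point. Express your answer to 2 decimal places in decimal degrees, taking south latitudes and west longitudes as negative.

latitude -31.32°, longitude 91.67°

δ = 821.5/3440.065 = 0.238804 rad (13.6824°).
Start latitude φ₁ = -0.392699 rad; initial bearing θ = 3.968879 rad.
Destination latitude: φ₂ = arcsin( sin φ₁ cos δ + cos φ₁ sin δ cos θ ) = arcsin(-0.519744) = -31.32°.
Δλ = atan2( sin θ sin δ cos φ₁ , cos δ − sin φ₁ sin φ₂ ) = atan2(-0.160863, 0.772724) = -0.205245 rad = -11.76°.
Hence λ₂ = 103.43° + -11.76° = 91.67°.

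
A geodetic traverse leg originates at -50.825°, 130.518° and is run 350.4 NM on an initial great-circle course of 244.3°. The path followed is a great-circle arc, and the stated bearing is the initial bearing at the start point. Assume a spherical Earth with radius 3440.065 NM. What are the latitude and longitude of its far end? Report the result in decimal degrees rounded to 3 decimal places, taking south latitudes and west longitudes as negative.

latitude -53.040°, longitude 121.753°

Angular distance δ = d/R = 350.4 / 3440.065 = 0.101859 rad.
Start latitude φ₁ = -0.887064 rad; initial bearing θ = 4.263839 rad.
sin φ₂ = sin φ₁ cos δ + cos φ₁ sin δ cos θ = (-0.775220)(0.994817) + (0.631691)(0.101682)(-0.433659) = -0.799057
φ₂ = asin(-0.799057) = -0.925725 rad = -53.040°.
For the longitude increment, Δλ = atan2( sin θ sin δ cos φ₁, cos δ − sin φ₁ sin φ₂ ) = atan2(-0.057878, 0.375372) = -8.765°.
Hence λ₂ = 130.518° + -8.765° = 121.753°.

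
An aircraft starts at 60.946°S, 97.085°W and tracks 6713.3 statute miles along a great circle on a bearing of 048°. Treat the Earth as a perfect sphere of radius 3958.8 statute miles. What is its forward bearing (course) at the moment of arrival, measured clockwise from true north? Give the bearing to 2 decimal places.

Central angle δ = d/R = 1.695792 rad.
Converting: φ₁ = -1.063708 rad, θ = 0.837758 rad.
Destination latitude: φ₂ = arcsin( sin φ₁ cos δ + cos φ₁ sin δ cos θ ) = arcsin(0.431399) = 25.556°.
Then Δλ = atan2(0.358081, 0.252443) = 0.956730 rad, from sin θ sin δ cos φ₁ over cos δ − sin φ₁ sin φ₂.
Hence λ₂ = -97.085° + 54.817° = -42.268°.
The forward bearing on arrival equals the back-azimuth from the destination plus 180°.
Back-azimuth from P₂ (25.56°, -42.27°) to P₁ (-60.95°, -97.08°), with Δλ' = λ₁ − λ₂ = -54.82°: atan2( sin Δλ' cos φ₁ , cos φ₂ sin φ₁ − sin φ₂ cos φ₁ cos Δλ' ) = 203.58°.
Final bearing = (203.58° + 180°) mod 360° = 23.58°.

final bearing 23.58°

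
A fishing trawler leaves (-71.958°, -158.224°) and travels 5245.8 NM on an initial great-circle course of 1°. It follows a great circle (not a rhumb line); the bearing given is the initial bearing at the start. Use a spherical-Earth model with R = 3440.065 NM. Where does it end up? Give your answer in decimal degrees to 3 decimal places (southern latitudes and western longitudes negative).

latitude 15.410°, longitude -157.188°

The arc subtends δ = 5245.8/3440.065 = 1.524913 rad at the centre.
With φ₁ = -71.958° = -1.255904 rad and θ = 1° = 0.017453 rad:
Applying the spherical law of cosines for sides, sin φ₂ = sin φ₁ cos δ + cos φ₁ sin δ cos θ = 0.265729, so φ₂ = 15.410°.
For the longitude increment, Δλ = atan2( sin θ sin δ cos φ₁, cos δ − sin φ₁ sin φ₂ ) = atan2(0.005400, 0.298530) = 1.036°.
λ₂ = -158.224° + 1.036° = -157.188°.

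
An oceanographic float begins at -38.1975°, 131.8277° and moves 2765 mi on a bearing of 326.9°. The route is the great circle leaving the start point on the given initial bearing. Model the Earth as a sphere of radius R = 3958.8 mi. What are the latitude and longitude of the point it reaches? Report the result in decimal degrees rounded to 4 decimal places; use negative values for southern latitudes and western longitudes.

The arc subtends δ = 2765/3958.8 = 0.698444 rad at the centre.
With φ₁ = -38.1975° = -0.666672 rad and θ = 326.9° = 5.705481 rad:
sin φ₂ = sin φ₁ cos δ + cos φ₁ sin δ cos θ = (-0.618374)(0.765844) + (0.785884)(0.643027)(0.837719) = -0.050241
φ₂ = asin(-0.050241) = -0.050263 rad = -2.8798°.
Then Δλ = atan2(-0.275970, 0.734776) = -0.359282 rad, from sin θ sin δ cos φ₁ over cos δ − sin φ₁ sin φ₂.
λ₂ = 131.8277° + -20.5853° = 111.2424°.

latitude -2.8798°, longitude 111.2424°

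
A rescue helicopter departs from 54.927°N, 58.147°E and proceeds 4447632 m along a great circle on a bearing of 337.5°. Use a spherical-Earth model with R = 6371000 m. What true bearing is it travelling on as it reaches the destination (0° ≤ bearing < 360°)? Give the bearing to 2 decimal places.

Central angle δ = d/R = 0.698106 rad.
Converting: φ₁ = 0.958657 rad, θ = 5.890486 rad.
Applying the spherical law of cosines for sides, sin φ₂ = sin φ₁ cos δ + cos φ₁ sin δ cos θ = 0.968192, so φ₂ = 75.510°.
Δλ = atan2( sin θ sin δ cos φ₁ , cos δ − sin φ₁ sin φ₂ ) = atan2(-0.141343, -0.026327) = -1.754952 rad = -100.551°.
λ₂ = λ₁ + Δλ = -42.404°.
The forward bearing on arrival equals the back-azimuth from the destination plus 180°.
Back-azimuth from P₂ (75.51°, -42.40°) to P₁ (54.93°, 58.15°), with Δλ' = λ₁ − λ₂ = 100.55°: atan2( sin Δλ' cos φ₁ , cos φ₂ sin φ₁ − sin φ₂ cos φ₁ cos Δλ' ) = 61.51°.
Final bearing = (61.51° + 180°) mod 360° = 241.51°.

final bearing 241.51°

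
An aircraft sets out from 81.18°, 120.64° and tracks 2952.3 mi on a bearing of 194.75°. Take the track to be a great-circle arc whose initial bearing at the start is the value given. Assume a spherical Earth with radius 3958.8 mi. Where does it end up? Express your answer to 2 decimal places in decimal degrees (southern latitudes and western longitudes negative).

Central angle δ = d/R = 0.745756 rad.
Converting: φ₁ = 1.416858 rad, θ = 3.399029 rad.
Destination latitude: φ₂ = arcsin( sin φ₁ cos δ + cos φ₁ sin δ cos θ ) = arcsin(0.625278) = 38.70°.
Then Δλ = atan2(-0.026489, 0.116691) = -0.223215 rad, from sin θ sin δ cos φ₁ over cos δ − sin φ₁ sin φ₂.
λ₂ = 120.64° + -12.79° = 107.85°.

latitude 38.70°, longitude 107.85°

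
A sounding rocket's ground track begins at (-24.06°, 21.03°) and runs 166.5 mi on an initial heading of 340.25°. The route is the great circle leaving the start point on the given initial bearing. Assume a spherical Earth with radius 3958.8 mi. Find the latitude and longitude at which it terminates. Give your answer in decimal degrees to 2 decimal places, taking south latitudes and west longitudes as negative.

Central angle δ = d/R = 0.042058 rad.
Start latitude φ₁ = -0.419926 rad; initial bearing θ = 5.938483 rad.
Applying the spherical law of cosines for sides, sin φ₂ = sin φ₁ cos δ + cos φ₁ sin δ cos θ = -0.371198, so φ₂ = -21.79°.
For the longitude increment, Δλ = atan2( sin θ sin δ cos φ₁, cos δ − sin φ₁ sin φ₂ ) = atan2(-0.012974, 0.847781) = -0.88°.
λ₂ = λ₁ + Δλ = 20.15°.

latitude -21.79°, longitude 20.15°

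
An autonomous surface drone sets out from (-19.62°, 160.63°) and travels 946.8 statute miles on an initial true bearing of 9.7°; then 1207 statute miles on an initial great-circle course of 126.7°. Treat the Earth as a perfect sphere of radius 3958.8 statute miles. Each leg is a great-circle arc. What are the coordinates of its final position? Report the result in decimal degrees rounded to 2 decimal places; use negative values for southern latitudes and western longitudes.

latitude -16.25°, longitude 177.45°

Apply the spherical direct solution leg by leg, carrying full precision between legs.
Leg 1: from (-19.62°, 160.63°), δ = 946.8/3958.8 = 0.239163 rad, θ = 9.7° → φ = -6.10°, λ = 162.93°.
Leg 2: from (-6.10°, 162.93°), δ = 1207/3958.8 = 0.304890 rad, θ = 126.7° → φ = -16.25°, λ = 177.45°.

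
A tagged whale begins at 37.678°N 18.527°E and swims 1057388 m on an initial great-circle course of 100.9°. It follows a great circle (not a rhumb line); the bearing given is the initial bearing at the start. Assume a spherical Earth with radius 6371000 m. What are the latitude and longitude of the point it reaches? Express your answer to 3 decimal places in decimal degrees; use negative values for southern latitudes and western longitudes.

Central angle δ = d/R = 0.165969 rad.
Converting: φ₁ = 0.657605 rad, θ = 1.761037 rad.
Applying the spherical law of cosines for sides, sin φ₂ = sin φ₁ cos δ + cos φ₁ sin δ cos θ = 0.578099, so φ₂ = 35.317°.
For the longitude increment, Δλ = atan2( sin θ sin δ cos φ₁, cos δ − sin φ₁ sin φ₂ ) = atan2(0.128396, 0.632911) = 11.468°.
λ₂ = 18.527° + 11.468° = 29.995°.

latitude 35.317°, longitude 29.995°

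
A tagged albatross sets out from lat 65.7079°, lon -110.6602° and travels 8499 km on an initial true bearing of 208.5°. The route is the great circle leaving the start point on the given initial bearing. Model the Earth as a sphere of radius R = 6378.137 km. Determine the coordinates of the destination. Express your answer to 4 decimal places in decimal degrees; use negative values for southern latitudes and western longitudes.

latitude -7.8275°, longitude -138.5672°

Angular distance δ = d/R = 8499 / 6378.137 = 1.332521 rad.
Converting: φ₁ = 1.146819 rad, θ = 3.639011 rad.
sin φ₂ = sin φ₁ cos δ + cos φ₁ sin δ cos θ = (0.911460)(0.236027) + (0.411389)(0.971746)(-0.878817) = -0.136191
φ₂ = asin(-0.136191) = -0.136616 rad = -7.8275°.
Then Δλ = atan2(-0.190752, 0.360160) = -0.487070 rad, from sin θ sin δ cos φ₁ over cos δ − sin φ₁ sin φ₂.
λ₂ = λ₁ + Δλ = -138.5672°.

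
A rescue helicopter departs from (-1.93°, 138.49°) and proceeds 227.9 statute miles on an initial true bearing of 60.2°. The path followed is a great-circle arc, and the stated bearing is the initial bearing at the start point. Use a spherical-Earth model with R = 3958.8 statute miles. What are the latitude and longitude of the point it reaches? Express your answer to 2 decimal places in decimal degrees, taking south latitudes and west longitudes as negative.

Angular distance δ = d/R = 227.9 / 3958.8 = 0.057568 rad.
Start latitude φ₁ = -0.033685 rad; initial bearing θ = 1.050688 rad.
Applying the spherical law of cosines for sides, sin φ₂ = sin φ₁ cos δ + cos φ₁ sin δ cos θ = -0.005045, so φ₂ = -0.29°.
Then Δλ = atan2(0.049900, 0.998174) = 0.049949 rad, from sin θ sin δ cos φ₁ over cos δ − sin φ₁ sin φ₂.
λ₂ = 138.49° + 2.86° = 141.35°.

latitude -0.29°, longitude 141.35°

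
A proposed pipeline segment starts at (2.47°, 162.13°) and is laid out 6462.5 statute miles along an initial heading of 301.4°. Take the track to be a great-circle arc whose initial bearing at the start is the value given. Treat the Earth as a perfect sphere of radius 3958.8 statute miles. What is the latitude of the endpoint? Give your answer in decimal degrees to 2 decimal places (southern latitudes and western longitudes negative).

δ = 6462.5/3958.8 = 1.632439 rad (93.5319°).
Converting: φ₁ = 0.043110 rad, θ = 5.260422 rad.
sin φ₂ = sin φ₁ cos δ + cos φ₁ sin δ cos θ = (0.043096)(-0.061604) + (0.999071)(0.998101)(0.521010) = 0.516882
φ₂ = asin(0.516882) = 0.543205 rad = 31.12°.
For the longitude increment, Δλ = atan2( sin θ sin δ cos φ₁, cos δ − sin φ₁ sin φ₂ ) = atan2(-0.851138, -0.083879) = -95.63°.
Hence λ₂ = 162.13° + -95.63° = 66.50°.

latitude 31.12°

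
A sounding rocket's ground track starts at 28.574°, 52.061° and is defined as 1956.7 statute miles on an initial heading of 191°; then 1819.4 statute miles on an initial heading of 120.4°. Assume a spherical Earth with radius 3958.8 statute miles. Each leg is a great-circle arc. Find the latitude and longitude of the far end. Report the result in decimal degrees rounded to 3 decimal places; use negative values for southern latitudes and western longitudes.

latitude -12.334°, longitude 69.923°

Apply the spherical direct solution leg by leg, carrying full precision between legs.
Leg 1: from (28.574°, 52.061°), δ = 1956.7/3958.8 = 0.494266 rad, θ = 191° → φ = 0.693°, λ = 46.867°.
Leg 2: from (0.693°, 46.867°), δ = 1819.4/3958.8 = 0.459584 rad, θ = 120.4° → φ = -12.334°, λ = 69.923°.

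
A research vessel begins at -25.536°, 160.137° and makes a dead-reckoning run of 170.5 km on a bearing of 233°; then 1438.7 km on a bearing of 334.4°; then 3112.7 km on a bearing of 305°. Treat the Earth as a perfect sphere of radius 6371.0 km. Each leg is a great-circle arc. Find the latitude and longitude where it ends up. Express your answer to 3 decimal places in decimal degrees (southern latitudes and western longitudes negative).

Apply the spherical direct solution leg by leg, carrying full precision between legs.
Leg 1: from (-25.536°, 160.137°), δ = 170.5/6371 = 0.026762 rad, θ = 233° → φ = -26.452°, λ = 158.769°.
Leg 2: from (-26.452°, 158.769°), δ = 1438.7/6371 = 0.225820 rad, θ = 334.4° → φ = -14.676°, λ = 153.030°.
Leg 3: from (-14.676°, 153.030°), δ = 3112.7/6371 = 0.488573 rad, θ = 305° → φ = 2.104°, λ = 130.402°.

latitude 2.104°, longitude 130.402°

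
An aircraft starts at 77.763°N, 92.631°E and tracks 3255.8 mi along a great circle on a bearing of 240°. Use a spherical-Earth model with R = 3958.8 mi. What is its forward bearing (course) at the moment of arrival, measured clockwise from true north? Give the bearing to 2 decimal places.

δ = 3255.8/3958.8 = 0.822421 rad (47.1212°).
Converting: φ₁ = 1.357220 rad, θ = 4.188790 rad.
sin φ₂ = sin φ₁ cos δ + cos φ₁ sin δ cos θ = (0.977279)(0.680449) + (0.211956)(0.732795)(-0.500000) = 0.587329
φ₂ = asin(0.587329) = 0.627754 rad = 35.968°.
Δλ = atan2( sin θ sin δ cos φ₁ , cos δ − sin φ₁ sin φ₂ ) = atan2(-0.134511, 0.106465) = -0.901263 rad = -51.639°.
λ₂ = 92.631° + -51.639° = 40.992°.
The forward bearing on arrival equals the back-azimuth from the destination plus 180°.
Back-azimuth from P₂ (35.97°, 40.99°) to P₁ (77.76°, 92.63°), with Δλ' = λ₁ − λ₂ = 51.64°: atan2( sin Δλ' cos φ₁ , cos φ₂ sin φ₁ − sin φ₂ cos φ₁ cos Δλ' ) = 13.11°.
Final bearing = (13.11° + 180°) mod 360° = 193.11°.

final bearing 193.11°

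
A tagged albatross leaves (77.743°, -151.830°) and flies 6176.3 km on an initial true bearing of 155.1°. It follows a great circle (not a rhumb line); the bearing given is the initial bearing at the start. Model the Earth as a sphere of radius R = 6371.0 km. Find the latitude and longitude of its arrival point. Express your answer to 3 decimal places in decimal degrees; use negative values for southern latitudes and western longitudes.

Angular distance δ = d/R = 6176.3 / 6371 = 0.969440 rad.
Converting: φ₁ = 1.356871 rad, θ = 2.707006 rad.
Destination latitude: φ₂ = arcsin( sin φ₁ cos δ + cos φ₁ sin δ cos θ ) = arcsin(0.394084) = 23.209°.
Δλ = atan2( sin θ sin δ cos φ₁ , cos δ − sin φ₁ sin φ₂ ) = atan2(0.073704, 0.180661) = 0.387356 rad = 22.194°.
λ₂ = -151.830° + 22.194° = -129.636°.

latitude 23.209°, longitude -129.636°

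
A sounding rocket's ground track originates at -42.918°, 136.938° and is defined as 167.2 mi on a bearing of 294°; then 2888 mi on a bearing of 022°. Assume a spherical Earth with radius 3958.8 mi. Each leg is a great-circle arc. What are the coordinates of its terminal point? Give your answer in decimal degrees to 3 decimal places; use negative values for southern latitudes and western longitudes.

Apply the spherical direct solution leg by leg, carrying full precision between legs.
Leg 1: from (-42.918°, 136.938°), δ = 167.2/3958.8 = 0.042235 rad, θ = 294° → φ = -41.895°, λ = 133.968°.
Leg 2: from (-41.895°, 133.968°), δ = 2888/3958.8 = 0.729514 rad, θ = 22° → φ = -2.167°, λ = 148.437°.

latitude -2.167°, longitude 148.437°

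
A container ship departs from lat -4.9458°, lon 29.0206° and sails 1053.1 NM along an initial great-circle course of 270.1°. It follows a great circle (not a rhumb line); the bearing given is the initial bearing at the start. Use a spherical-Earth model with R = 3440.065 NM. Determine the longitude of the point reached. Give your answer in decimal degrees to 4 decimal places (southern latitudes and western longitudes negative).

longitude 11.4201°

The arc subtends δ = 1053.1/3440.065 = 0.306128 rad at the centre.
Converting: φ₁ = -0.086320 rad, θ = 4.714134 rad.
Destination latitude: φ₂ = arcsin( sin φ₁ cos δ + cos φ₁ sin δ cos θ ) = arcsin(-0.081681) = -4.6852°.
Then Δλ = atan2(-0.300246, 0.946466) = -0.307187 rad, from sin θ sin δ cos φ₁ over cos δ − sin φ₁ sin φ₂.
Hence λ₂ = 29.0206° + -17.6005° = 11.4201°.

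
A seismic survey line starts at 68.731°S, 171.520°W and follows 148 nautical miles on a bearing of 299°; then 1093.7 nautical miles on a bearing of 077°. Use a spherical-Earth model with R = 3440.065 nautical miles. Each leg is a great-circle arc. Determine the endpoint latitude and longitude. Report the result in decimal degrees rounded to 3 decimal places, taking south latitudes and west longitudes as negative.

Apply the spherical direct solution leg by leg, carrying full precision between legs.
Leg 1: from (-68.731°, -171.520°), δ = 148/3440.065 = 0.043022 rad, θ = 299° → φ = -67.438°, λ = -177.146°.
Leg 2: from (-67.438°, -177.146°), δ = 1093.7/3440.065 = 0.317930 rad, θ = 77° → φ = -58.234°, λ = -141.797°.

latitude -58.234°, longitude -141.797°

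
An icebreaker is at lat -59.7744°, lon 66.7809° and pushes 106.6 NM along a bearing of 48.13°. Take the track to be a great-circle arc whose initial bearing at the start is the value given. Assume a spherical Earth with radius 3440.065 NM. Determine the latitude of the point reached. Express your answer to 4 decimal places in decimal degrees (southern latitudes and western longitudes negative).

latitude -58.5642°

Angular distance δ = d/R = 106.6 / 3440.065 = 0.030988 rad.
With φ₁ = -59.7744° = -1.043260 rad and θ = 48.13° = 0.840027 rad:
Destination latitude: φ₂ = arcsin( sin φ₁ cos δ + cos φ₁ sin δ cos θ ) = arcsin(-0.853225) = -58.5642°.
Then Δλ = atan2(0.011614, 0.262291) = 0.044252 rad, from sin θ sin δ cos φ₁ over cos δ − sin φ₁ sin φ₂.
λ₂ = λ₁ + Δλ = 69.3163°.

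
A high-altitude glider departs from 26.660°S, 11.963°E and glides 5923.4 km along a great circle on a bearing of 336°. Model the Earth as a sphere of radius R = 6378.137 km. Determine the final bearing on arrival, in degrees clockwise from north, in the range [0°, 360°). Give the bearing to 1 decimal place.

final bearing 336.8°

The arc subtends δ = 5923.4/6378.137 = 0.928704 rad at the centre.
Start latitude φ₁ = -0.465305 rad; initial bearing θ = 5.864306 rad.
Applying the spherical law of cosines for sides, sin φ₂ = sin φ₁ cos δ + cos φ₁ sin δ cos θ = 0.385115, so φ₂ = 22.651°.
For the longitude increment, Δλ = atan2( sin θ sin δ cos φ₁, cos δ − sin φ₁ sin φ₂ ) = atan2(-0.291102, 0.771672) = -20.668°.
λ₂ = 11.963° + -20.668° = -8.705°.
The forward bearing on arrival equals the back-azimuth from the destination plus 180°.
Back-azimuth from P₂ (22.7°, -8.7°) to P₁ (-26.7°, 12.0°), with Δλ' = λ₁ − λ₂ = 20.7°: atan2( sin Δλ' cos φ₁ , cos φ₂ sin φ₁ − sin φ₂ cos φ₁ cos Δλ' ) = 156.8°.
Final bearing = (156.8° + 180°) mod 360° = 336.8°.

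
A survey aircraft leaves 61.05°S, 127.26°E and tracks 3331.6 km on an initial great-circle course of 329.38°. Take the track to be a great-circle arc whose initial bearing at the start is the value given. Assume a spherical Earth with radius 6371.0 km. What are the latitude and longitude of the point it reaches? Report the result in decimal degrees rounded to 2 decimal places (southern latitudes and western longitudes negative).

latitude -33.37°, longitude 109.53°

Central angle δ = d/R = 0.522932 rad.
Start latitude φ₁ = -1.065524 rad; initial bearing θ = 5.748765 rad.
sin φ₂ = sin φ₁ cos δ + cos φ₁ sin δ cos θ = (-0.875042)(0.866359) + (0.484046)(0.499422)(0.860564) = -0.550065
φ₂ = asin(-0.550065) = -0.582442 rad = -33.37°.
For the longitude increment, Δλ = atan2( sin θ sin δ cos φ₁, cos δ − sin φ₁ sin φ₂ ) = atan2(-0.123130, 0.385029) = -17.73°.
Hence λ₂ = 127.26° + -17.73° = 109.53°.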